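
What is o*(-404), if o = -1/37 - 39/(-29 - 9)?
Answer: -283810/703 ≈ -403.71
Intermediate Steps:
o = 1405/1406 (o = -1*1/37 - 39/(-38) = -1/37 - 39*(-1/38) = -1/37 + 39/38 = 1405/1406 ≈ 0.99929)
o*(-404) = (1405/1406)*(-404) = -283810/703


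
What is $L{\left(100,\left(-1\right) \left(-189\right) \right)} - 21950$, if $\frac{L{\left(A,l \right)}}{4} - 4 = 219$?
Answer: $-21058$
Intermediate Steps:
$L{\left(A,l \right)} = 892$ ($L{\left(A,l \right)} = 16 + 4 \cdot 219 = 16 + 876 = 892$)
$L{\left(100,\left(-1\right) \left(-189\right) \right)} - 21950 = 892 - 21950 = -21058$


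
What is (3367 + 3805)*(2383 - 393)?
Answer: 14272280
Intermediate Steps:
(3367 + 3805)*(2383 - 393) = 7172*1990 = 14272280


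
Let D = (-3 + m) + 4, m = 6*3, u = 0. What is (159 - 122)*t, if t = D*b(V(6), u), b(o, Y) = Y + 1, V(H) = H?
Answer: 703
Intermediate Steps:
m = 18
b(o, Y) = 1 + Y
D = 19 (D = (-3 + 18) + 4 = 15 + 4 = 19)
t = 19 (t = 19*(1 + 0) = 19*1 = 19)
(159 - 122)*t = (159 - 122)*19 = 37*19 = 703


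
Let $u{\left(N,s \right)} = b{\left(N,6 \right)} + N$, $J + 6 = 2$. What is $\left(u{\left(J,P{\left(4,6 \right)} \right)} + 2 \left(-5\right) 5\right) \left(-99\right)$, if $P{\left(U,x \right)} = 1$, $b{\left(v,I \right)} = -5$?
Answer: $5841$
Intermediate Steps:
$J = -4$ ($J = -6 + 2 = -4$)
$u{\left(N,s \right)} = -5 + N$
$\left(u{\left(J,P{\left(4,6 \right)} \right)} + 2 \left(-5\right) 5\right) \left(-99\right) = \left(\left(-5 - 4\right) + 2 \left(-5\right) 5\right) \left(-99\right) = \left(-9 - 50\right) \left(-99\right) = \left(-59\right) \left(-99\right) = 5841$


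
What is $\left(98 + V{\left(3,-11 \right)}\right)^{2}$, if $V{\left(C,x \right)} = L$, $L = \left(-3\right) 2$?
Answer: $8464$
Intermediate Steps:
$L = -6$
$V{\left(C,x \right)} = -6$
$\left(98 + V{\left(3,-11 \right)}\right)^{2} = \left(98 - 6\right)^{2} = 92^{2} = 8464$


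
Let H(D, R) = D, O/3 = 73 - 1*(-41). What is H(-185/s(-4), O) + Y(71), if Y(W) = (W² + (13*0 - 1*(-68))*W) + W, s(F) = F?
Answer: 39945/4 ≈ 9986.3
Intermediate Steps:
O = 342 (O = 3*(73 - 1*(-41)) = 3*(73 + 41) = 3*114 = 342)
Y(W) = W² + 69*W (Y(W) = (W² + (0 + 68)*W) + W = (W² + 68*W) + W = W² + 69*W)
H(-185/s(-4), O) + Y(71) = -185/(-4) + 71*(69 + 71) = -185*(-¼) + 71*140 = 185/4 + 9940 = 39945/4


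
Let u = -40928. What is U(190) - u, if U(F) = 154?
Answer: 41082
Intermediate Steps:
U(190) - u = 154 - 1*(-40928) = 154 + 40928 = 41082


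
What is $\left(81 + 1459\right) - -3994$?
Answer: $5534$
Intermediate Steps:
$\left(81 + 1459\right) - -3994 = 1540 + 3994 = 5534$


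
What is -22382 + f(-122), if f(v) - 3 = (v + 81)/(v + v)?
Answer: -5460435/244 ≈ -22379.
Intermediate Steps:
f(v) = 3 + (81 + v)/(2*v) (f(v) = 3 + (v + 81)/(v + v) = 3 + (81 + v)/((2*v)) = 3 + (81 + v)*(1/(2*v)) = 3 + (81 + v)/(2*v))
-22382 + f(-122) = -22382 + (½)*(81 + 7*(-122))/(-122) = -22382 + (½)*(-1/122)*(81 - 854) = -22382 + (½)*(-1/122)*(-773) = -22382 + 773/244 = -5460435/244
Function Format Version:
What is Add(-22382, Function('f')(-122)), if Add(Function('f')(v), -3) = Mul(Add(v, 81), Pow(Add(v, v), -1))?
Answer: Rational(-5460435, 244) ≈ -22379.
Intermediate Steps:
Function('f')(v) = Add(3, Mul(Rational(1, 2), Pow(v, -1), Add(81, v))) (Function('f')(v) = Add(3, Mul(Add(v, 81), Pow(Add(v, v), -1))) = Add(3, Mul(Add(81, v), Pow(Mul(2, v), -1))) = Add(3, Mul(Add(81, v), Mul(Rational(1, 2), Pow(v, -1)))) = Add(3, Mul(Rational(1, 2), Pow(v, -1), Add(81, v))))
Add(-22382, Function('f')(-122)) = Add(-22382, Mul(Rational(1, 2), Pow(-122, -1), Add(81, Mul(7, -122)))) = Add(-22382, Mul(Rational(1, 2), Rational(-1, 122), Add(81, -854))) = Add(-22382, Mul(Rational(1, 2), Rational(-1, 122), -773)) = Add(-22382, Rational(773, 244)) = Rational(-5460435, 244)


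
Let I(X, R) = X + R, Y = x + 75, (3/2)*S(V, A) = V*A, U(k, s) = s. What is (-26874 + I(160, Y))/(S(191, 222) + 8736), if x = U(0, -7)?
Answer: -13323/18502 ≈ -0.72008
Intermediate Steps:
S(V, A) = 2*A*V/3 (S(V, A) = 2*(V*A)/3 = 2*(A*V)/3 = 2*A*V/3)
x = -7
Y = 68 (Y = -7 + 75 = 68)
I(X, R) = R + X
(-26874 + I(160, Y))/(S(191, 222) + 8736) = (-26874 + (68 + 160))/((⅔)*222*191 + 8736) = (-26874 + 228)/(28268 + 8736) = -26646/37004 = -26646*1/37004 = -13323/18502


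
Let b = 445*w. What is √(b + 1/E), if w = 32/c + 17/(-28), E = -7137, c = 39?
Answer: √105326489177/33306 ≈ 9.7442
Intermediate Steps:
w = 233/1092 (w = 32/39 + 17/(-28) = 32*(1/39) + 17*(-1/28) = 32/39 - 17/28 = 233/1092 ≈ 0.21337)
b = 103685/1092 (b = 445*(233/1092) = 103685/1092 ≈ 94.950)
√(b + 1/E) = √(103685/1092 + 1/(-7137)) = √(103685/1092 - 1/7137) = √(18974327/199836) = √105326489177/33306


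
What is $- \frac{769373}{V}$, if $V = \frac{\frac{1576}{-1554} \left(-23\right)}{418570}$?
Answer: $- \frac{5439615799695}{394} \approx -1.3806 \cdot 10^{10}$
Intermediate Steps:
$V = \frac{9062}{162614445}$ ($V = 1576 \left(- \frac{1}{1554}\right) \left(-23\right) \frac{1}{418570} = \left(- \frac{788}{777}\right) \left(-23\right) \frac{1}{418570} = \frac{18124}{777} \cdot \frac{1}{418570} = \frac{9062}{162614445} \approx 5.5727 \cdot 10^{-5}$)
$- \frac{769373}{V} = - \frac{769373}{\frac{9062}{162614445}} = \left(-769373\right) \frac{162614445}{9062} = - \frac{5439615799695}{394}$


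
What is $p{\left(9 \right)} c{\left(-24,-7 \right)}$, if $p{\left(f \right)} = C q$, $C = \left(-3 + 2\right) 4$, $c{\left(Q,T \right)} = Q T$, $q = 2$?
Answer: $-1344$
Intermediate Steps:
$C = -4$ ($C = \left(-1\right) 4 = -4$)
$p{\left(f \right)} = -8$ ($p{\left(f \right)} = \left(-4\right) 2 = -8$)
$p{\left(9 \right)} c{\left(-24,-7 \right)} = - 8 \left(\left(-24\right) \left(-7\right)\right) = \left(-8\right) 168 = -1344$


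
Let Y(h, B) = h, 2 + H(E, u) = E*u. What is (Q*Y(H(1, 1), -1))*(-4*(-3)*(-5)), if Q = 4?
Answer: 240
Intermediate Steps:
H(E, u) = -2 + E*u
(Q*Y(H(1, 1), -1))*(-4*(-3)*(-5)) = (4*(-2 + 1*1))*(-4*(-3)*(-5)) = (4*(-2 + 1))*(12*(-5)) = (4*(-1))*(-60) = -4*(-60) = 240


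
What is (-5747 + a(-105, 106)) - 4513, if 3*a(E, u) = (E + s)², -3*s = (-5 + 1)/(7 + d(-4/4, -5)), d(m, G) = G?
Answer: -179051/27 ≈ -6631.5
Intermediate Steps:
s = ⅔ (s = -(-5 + 1)/(3*(7 - 5)) = -(-4)/(3*2) = -⅓*(-2) = ⅔ ≈ 0.66667)
a(E, u) = (⅔ + E)²/3 (a(E, u) = (E + ⅔)²/3 = (⅔ + E)²/3)
(-5747 + a(-105, 106)) - 4513 = (-5747 + (2 + 3*(-105))²/27) - 4513 = (-5747 + (2 - 315)²/27) - 4513 = (-5747 + (1/27)*(-313)²) - 4513 = (-5747 + (1/27)*97969) - 4513 = (-5747 + 97969/27) - 4513 = -57200/27 - 4513 = -179051/27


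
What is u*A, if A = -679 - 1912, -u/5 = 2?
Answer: 25910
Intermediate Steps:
u = -10 (u = -5*2 = -10)
A = -2591
u*A = -10*(-2591) = 25910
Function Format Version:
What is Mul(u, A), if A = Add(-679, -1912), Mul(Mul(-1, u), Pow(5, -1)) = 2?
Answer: 25910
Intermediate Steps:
u = -10 (u = Mul(-5, 2) = -10)
A = -2591
Mul(u, A) = Mul(-10, -2591) = 25910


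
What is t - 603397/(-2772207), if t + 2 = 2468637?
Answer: 6843567830842/2772207 ≈ 2.4686e+6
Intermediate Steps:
t = 2468635 (t = -2 + 2468637 = 2468635)
t - 603397/(-2772207) = 2468635 - 603397/(-2772207) = 2468635 - 603397*(-1)/2772207 = 2468635 - 1*(-603397/2772207) = 2468635 + 603397/2772207 = 6843567830842/2772207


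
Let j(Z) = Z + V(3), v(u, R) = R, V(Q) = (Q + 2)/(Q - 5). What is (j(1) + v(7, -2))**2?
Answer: 49/4 ≈ 12.250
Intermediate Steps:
V(Q) = (2 + Q)/(-5 + Q)
j(Z) = -5/2 + Z (j(Z) = Z + (2 + 3)/(-5 + 3) = Z + 5/(-2) = Z - 1/2*5 = Z - 5/2 = -5/2 + Z)
(j(1) + v(7, -2))**2 = ((-5/2 + 1) - 2)**2 = (-3/2 - 2)**2 = (-7/2)**2 = 49/4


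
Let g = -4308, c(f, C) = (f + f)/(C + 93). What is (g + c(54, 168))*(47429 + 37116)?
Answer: -10561361400/29 ≈ -3.6419e+8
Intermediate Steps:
c(f, C) = 2*f/(93 + C) (c(f, C) = (2*f)/(93 + C) = 2*f/(93 + C))
(g + c(54, 168))*(47429 + 37116) = (-4308 + 2*54/(93 + 168))*(47429 + 37116) = (-4308 + 2*54/261)*84545 = (-4308 + 2*54*(1/261))*84545 = (-4308 + 12/29)*84545 = -124920/29*84545 = -10561361400/29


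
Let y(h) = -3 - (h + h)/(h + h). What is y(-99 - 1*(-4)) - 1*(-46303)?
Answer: 46299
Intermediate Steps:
y(h) = -4 (y(h) = -3 - 2*h/(2*h) = -3 - 2*h*1/(2*h) = -3 - 1*1 = -3 - 1 = -4)
y(-99 - 1*(-4)) - 1*(-46303) = -4 - 1*(-46303) = -4 + 46303 = 46299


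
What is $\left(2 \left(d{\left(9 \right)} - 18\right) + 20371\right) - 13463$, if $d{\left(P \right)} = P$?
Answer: $6890$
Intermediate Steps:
$\left(2 \left(d{\left(9 \right)} - 18\right) + 20371\right) - 13463 = \left(2 \left(9 - 18\right) + 20371\right) - 13463 = \left(2 \left(-9\right) + 20371\right) - 13463 = \left(-18 + 20371\right) - 13463 = 20353 - 13463 = 6890$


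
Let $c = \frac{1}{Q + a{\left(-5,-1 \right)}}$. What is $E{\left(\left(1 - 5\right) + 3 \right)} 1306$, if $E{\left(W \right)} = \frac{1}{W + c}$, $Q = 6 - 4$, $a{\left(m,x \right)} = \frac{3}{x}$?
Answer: $-653$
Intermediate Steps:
$Q = 2$ ($Q = 6 - 4 = 2$)
$c = -1$ ($c = \frac{1}{2 + \frac{3}{-1}} = \frac{1}{2 + 3 \left(-1\right)} = \frac{1}{2 - 3} = \frac{1}{-1} = -1$)
$E{\left(W \right)} = \frac{1}{-1 + W}$ ($E{\left(W \right)} = \frac{1}{W - 1} = \frac{1}{-1 + W}$)
$E{\left(\left(1 - 5\right) + 3 \right)} 1306 = \frac{1}{-1 + \left(\left(1 - 5\right) + 3\right)} 1306 = \frac{1}{-1 + \left(-4 + 3\right)} 1306 = \frac{1}{-1 - 1} \cdot 1306 = \frac{1}{-2} \cdot 1306 = \left(- \frac{1}{2}\right) 1306 = -653$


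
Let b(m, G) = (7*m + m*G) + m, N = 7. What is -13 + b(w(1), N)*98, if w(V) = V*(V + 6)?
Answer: 10277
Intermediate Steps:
w(V) = V*(6 + V)
b(m, G) = 8*m + G*m (b(m, G) = (7*m + G*m) + m = 8*m + G*m)
-13 + b(w(1), N)*98 = -13 + ((1*(6 + 1))*(8 + 7))*98 = -13 + ((1*7)*15)*98 = -13 + (7*15)*98 = -13 + 105*98 = -13 + 10290 = 10277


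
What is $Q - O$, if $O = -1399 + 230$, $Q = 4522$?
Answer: $5691$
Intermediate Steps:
$O = -1169$
$Q - O = 4522 - -1169 = 4522 + 1169 = 5691$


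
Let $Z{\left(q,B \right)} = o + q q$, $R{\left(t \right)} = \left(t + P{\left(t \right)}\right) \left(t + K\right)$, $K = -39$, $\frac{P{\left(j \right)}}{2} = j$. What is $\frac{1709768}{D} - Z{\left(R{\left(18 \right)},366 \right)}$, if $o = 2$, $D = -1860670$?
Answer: $- \frac{1196372590814}{930335} \approx -1.286 \cdot 10^{6}$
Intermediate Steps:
$P{\left(j \right)} = 2 j$
$R{\left(t \right)} = 3 t \left(-39 + t\right)$ ($R{\left(t \right)} = \left(t + 2 t\right) \left(t - 39\right) = 3 t \left(-39 + t\right)$)
$Z{\left(q,B \right)} = 2 + q^{2}$ ($Z{\left(q,B \right)} = 2 + q q = 2 + q^{2}$)
$\frac{1709768}{D} - Z{\left(R{\left(18 \right)},366 \right)} = \frac{1709768}{-1860670} - \left(2 + \left(3 \cdot 18 \left(-39 + 18\right)\right)^{2}\right) = 1709768 \left(- \frac{1}{1860670}\right) - \left(2 + \left(3 \cdot 18 \left(-21\right)\right)^{2}\right) = - \frac{854884}{930335} - \left(2 + \left(-1134\right)^{2}\right) = - \frac{854884}{930335} - \left(2 + 1285956\right) = - \frac{854884}{930335} - 1285958 = - \frac{1196372590814}{930335}$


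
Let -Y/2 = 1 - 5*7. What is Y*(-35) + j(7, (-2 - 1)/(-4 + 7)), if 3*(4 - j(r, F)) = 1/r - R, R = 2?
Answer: -49883/21 ≈ -2375.4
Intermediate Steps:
j(r, F) = 14/3 - 1/(3*r) (j(r, F) = 4 - (1/r - 1*2)/3 = 4 - (1/r - 2)/3 = 4 - (-2 + 1/r)/3 = 4 + (2/3 - 1/(3*r)) = 14/3 - 1/(3*r))
Y = 68 (Y = -2*(1 - 5*7) = -2*(1 - 35) = -2*(-34) = 68)
Y*(-35) + j(7, (-2 - 1)/(-4 + 7)) = 68*(-35) + (1/3)*(-1 + 14*7)/7 = -2380 + (1/3)*(1/7)*(-1 + 98) = -2380 + (1/3)*(1/7)*97 = -2380 + 97/21 = -49883/21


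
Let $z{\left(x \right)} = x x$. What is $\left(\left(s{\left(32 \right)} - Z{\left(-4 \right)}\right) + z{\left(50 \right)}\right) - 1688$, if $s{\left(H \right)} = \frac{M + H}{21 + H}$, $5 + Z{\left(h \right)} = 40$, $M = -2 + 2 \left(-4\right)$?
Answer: $\frac{41203}{53} \approx 777.42$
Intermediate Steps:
$M = -10$ ($M = -2 - 8 = -10$)
$Z{\left(h \right)} = 35$ ($Z{\left(h \right)} = -5 + 40 = 35$)
$s{\left(H \right)} = \frac{-10 + H}{21 + H}$
$z{\left(x \right)} = x^{2}$
$\left(\left(s{\left(32 \right)} - Z{\left(-4 \right)}\right) + z{\left(50 \right)}\right) - 1688 = \left(\left(\frac{-10 + 32}{21 + 32} - 35\right) + 50^{2}\right) - 1688 = \left(\left(\frac{1}{53} \cdot 22 - 35\right) + 2500\right) - 1688 = \left(\left(\frac{22}{53} - 35\right) + 2500\right) - 1688 = \left(- \frac{1833}{53} + 2500\right) - 1688 = \frac{130667}{53} - 1688 = \frac{41203}{53}$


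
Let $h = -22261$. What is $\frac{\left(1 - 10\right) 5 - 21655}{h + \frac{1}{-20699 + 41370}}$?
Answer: $\frac{44856070}{46015713} \approx 0.9748$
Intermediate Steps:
$\frac{\left(1 - 10\right) 5 - 21655}{h + \frac{1}{-20699 + 41370}} = \frac{\left(1 - 10\right) 5 - 21655}{-22261 + \frac{1}{-20699 + 41370}} = \frac{\left(-9\right) 5 - 21655}{-22261 + \frac{1}{20671}} = \frac{-45 - 21655}{-22261 + \frac{1}{20671}} = - \frac{21700}{- \frac{460157130}{20671}} = \left(-21700\right) \left(- \frac{20671}{460157130}\right) = \frac{44856070}{46015713}$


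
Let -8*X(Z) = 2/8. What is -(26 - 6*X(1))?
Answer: -419/16 ≈ -26.188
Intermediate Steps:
X(Z) = -1/32 (X(Z) = -1/(4*8) = -1/8*1/4 = -1/32)
-(26 - 6*X(1)) = -(26 - 6*(-1/32)) = -(26 + 3/16) = -1*419/16 = -419/16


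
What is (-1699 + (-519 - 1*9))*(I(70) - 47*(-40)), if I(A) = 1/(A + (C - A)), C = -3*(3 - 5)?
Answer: -25122787/6 ≈ -4.1871e+6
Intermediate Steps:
C = 6 (C = -3*(-2) = 6)
I(A) = ⅙ (I(A) = 1/(A + (6 - A)) = 1/6 = ⅙)
(-1699 + (-519 - 1*9))*(I(70) - 47*(-40)) = (-1699 + (-519 - 1*9))*(⅙ - 47*(-40)) = (-1699 + (-519 - 9))*(⅙ + 1880) = (-1699 - 528)*(11281/6) = -2227*11281/6 = -25122787/6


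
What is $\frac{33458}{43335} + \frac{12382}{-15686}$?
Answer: $- \frac{5875891}{339876405} \approx -0.017288$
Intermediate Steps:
$\frac{33458}{43335} + \frac{12382}{-15686} = 33458 \cdot \frac{1}{43335} + 12382 \left(- \frac{1}{15686}\right) = \frac{33458}{43335} - \frac{6191}{7843} = - \frac{5875891}{339876405}$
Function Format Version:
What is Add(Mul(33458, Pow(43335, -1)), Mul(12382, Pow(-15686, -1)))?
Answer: Rational(-5875891, 339876405) ≈ -0.017288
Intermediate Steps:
Add(Mul(33458, Pow(43335, -1)), Mul(12382, Pow(-15686, -1))) = Add(Mul(33458, Rational(1, 43335)), Mul(12382, Rational(-1, 15686))) = Add(Rational(33458, 43335), Rational(-6191, 7843)) = Rational(-5875891, 339876405)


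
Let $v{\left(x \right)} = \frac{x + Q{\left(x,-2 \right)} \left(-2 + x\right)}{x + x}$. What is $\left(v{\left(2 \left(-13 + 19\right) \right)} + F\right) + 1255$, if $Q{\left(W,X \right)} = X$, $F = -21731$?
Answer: $- \frac{61429}{3} \approx -20476.0$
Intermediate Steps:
$v{\left(x \right)} = \frac{4 - x}{2 x}$ ($v{\left(x \right)} = \frac{x - 2 \left(-2 + x\right)}{x + x} = \frac{x - \left(-4 + 2 x\right)}{2 x} = \left(4 - x\right) \frac{1}{2 x} = \frac{4 - x}{2 x}$)
$\left(v{\left(2 \left(-13 + 19\right) \right)} + F\right) + 1255 = \left(\frac{4 - 2 \left(-13 + 19\right)}{2 \cdot 2 \left(-13 + 19\right)} - 21731\right) + 1255 = \left(\frac{4 - 2 \cdot 6}{2 \cdot 2 \cdot 6} - 21731\right) + 1255 = \left(\frac{4 - 12}{2 \cdot 12} - 21731\right) + 1255 = \left(\frac{1}{2} \cdot \frac{1}{12} \left(4 - 12\right) - 21731\right) + 1255 = \left(\frac{1}{2} \cdot \frac{1}{12} \left(-8\right) - 21731\right) + 1255 = \left(- \frac{1}{3} - 21731\right) + 1255 = - \frac{65194}{3} + 1255 = - \frac{61429}{3}$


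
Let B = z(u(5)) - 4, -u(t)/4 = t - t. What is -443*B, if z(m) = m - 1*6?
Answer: 4430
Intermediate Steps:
u(t) = 0 (u(t) = -4*(t - t) = -4*0 = 0)
z(m) = -6 + m (z(m) = m - 6 = -6 + m)
B = -10 (B = (-6 + 0) - 4 = -6 - 4 = -10)
-443*B = -443*(-10) = 4430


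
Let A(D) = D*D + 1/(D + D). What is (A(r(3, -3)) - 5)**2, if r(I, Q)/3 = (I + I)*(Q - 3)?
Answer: 6342051465649/46656 ≈ 1.3593e+8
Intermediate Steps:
r(I, Q) = 6*I*(-3 + Q) (r(I, Q) = 3*((I + I)*(Q - 3)) = 3*((2*I)*(-3 + Q)) = 3*(2*I*(-3 + Q)) = 6*I*(-3 + Q))
A(D) = D**2 + 1/(2*D)
(A(r(3, -3)) - 5)**2 = ((1/2 + (6*3*(-3 - 3))**3)/((6*3*(-3 - 3))) - 5)**2 = ((1/2 + (6*3*(-6))**3)/((6*3*(-6))) - 5)**2 = ((1/2 + (-108)**3)/(-108) - 5)**2 = (-(1/2 - 1259712)/108 - 5)**2 = (-1/108*(-2519423/2) - 5)**2 = (2519423/216 - 5)**2 = (2518343/216)**2 = 6342051465649/46656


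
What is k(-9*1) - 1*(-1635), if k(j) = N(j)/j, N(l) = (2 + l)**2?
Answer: 14666/9 ≈ 1629.6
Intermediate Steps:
k(j) = (2 + j)**2/j
k(-9*1) - 1*(-1635) = (2 - 9*1)**2/((-9*1)) - 1*(-1635) = (2 - 9)**2/(-9) + 1635 = -1/9*(-7)**2 + 1635 = -1/9*49 + 1635 = -49/9 + 1635 = 14666/9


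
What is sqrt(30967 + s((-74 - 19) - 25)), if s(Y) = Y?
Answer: sqrt(30849) ≈ 175.64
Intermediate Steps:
sqrt(30967 + s((-74 - 19) - 25)) = sqrt(30967 + ((-74 - 19) - 25)) = sqrt(30967 + (-93 - 25)) = sqrt(30967 - 118) = sqrt(30849)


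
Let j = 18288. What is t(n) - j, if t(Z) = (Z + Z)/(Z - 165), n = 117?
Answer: -146343/8 ≈ -18293.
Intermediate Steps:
t(Z) = 2*Z/(-165 + Z) (t(Z) = (2*Z)/(-165 + Z) = 2*Z/(-165 + Z))
t(n) - j = 2*117/(-165 + 117) - 1*18288 = 2*117/(-48) - 18288 = 2*117*(-1/48) - 18288 = -39/8 - 18288 = -146343/8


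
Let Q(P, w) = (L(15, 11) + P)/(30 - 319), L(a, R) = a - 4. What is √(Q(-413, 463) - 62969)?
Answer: I*√18197639/17 ≈ 250.93*I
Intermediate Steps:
L(a, R) = -4 + a
Q(P, w) = -11/289 - P/289 (Q(P, w) = ((-4 + 15) + P)/(30 - 319) = (11 + P)/(-289) = (11 + P)*(-1/289) = -11/289 - P/289)
√(Q(-413, 463) - 62969) = √((-11/289 - 1/289*(-413)) - 62969) = √((-11/289 + 413/289) - 62969) = √(402/289 - 62969) = √(-18197639/289) = I*√18197639/17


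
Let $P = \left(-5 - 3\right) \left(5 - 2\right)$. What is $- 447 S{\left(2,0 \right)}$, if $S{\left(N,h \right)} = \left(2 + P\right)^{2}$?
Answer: $-216348$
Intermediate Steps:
$P = -24$ ($P = \left(-8\right) 3 = -24$)
$S{\left(N,h \right)} = 484$ ($S{\left(N,h \right)} = \left(2 - 24\right)^{2} = \left(-22\right)^{2} = 484$)
$- 447 S{\left(2,0 \right)} = \left(-447\right) 484 = -216348$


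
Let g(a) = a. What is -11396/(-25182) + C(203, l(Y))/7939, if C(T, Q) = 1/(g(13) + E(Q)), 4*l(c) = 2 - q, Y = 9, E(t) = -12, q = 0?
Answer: 45249013/99959949 ≈ 0.45267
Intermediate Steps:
l(c) = ½ (l(c) = (2 - 1*0)/4 = (2 + 0)/4 = (¼)*2 = ½)
C(T, Q) = 1 (C(T, Q) = 1/(13 - 12) = 1/1 = 1)
-11396/(-25182) + C(203, l(Y))/7939 = -11396/(-25182) + 1/7939 = -11396*(-1/25182) + 1*(1/7939) = 5698/12591 + 1/7939 = 45249013/99959949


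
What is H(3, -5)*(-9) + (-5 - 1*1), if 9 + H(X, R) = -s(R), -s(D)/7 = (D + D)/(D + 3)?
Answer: -240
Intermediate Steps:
s(D) = -14*D/(3 + D) (s(D) = -7*(D + D)/(D + 3) = -7*2*D/(3 + D) = -14*D/(3 + D))
H(X, R) = -9 + 14*R/(3 + R) (H(X, R) = -9 - (-14)*R/(3 + R) = -9 + 14*R/(3 + R))
H(3, -5)*(-9) + (-5 - 1*1) = ((-27 + 5*(-5))/(3 - 5))*(-9) + (-5 - 1*1) = ((-27 - 25)/(-2))*(-9) + (-5 - 1) = -½*(-52)*(-9) - 6 = 26*(-9) - 6 = -234 - 6 = -240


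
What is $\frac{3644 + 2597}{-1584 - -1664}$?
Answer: $\frac{6241}{80} \approx 78.012$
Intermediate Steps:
$\frac{3644 + 2597}{-1584 - -1664} = \frac{6241}{-1584 + \left(-662 + 2326\right)} = \frac{6241}{-1584 + 1664} = \frac{6241}{80}$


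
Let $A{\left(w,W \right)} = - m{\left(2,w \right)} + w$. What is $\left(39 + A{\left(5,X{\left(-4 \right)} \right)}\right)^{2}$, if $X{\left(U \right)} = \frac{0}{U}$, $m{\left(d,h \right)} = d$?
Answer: $1764$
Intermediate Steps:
$X{\left(U \right)} = 0$
$A{\left(w,W \right)} = -2 + w$ ($A{\left(w,W \right)} = \left(-1\right) 2 + w = -2 + w$)
$\left(39 + A{\left(5,X{\left(-4 \right)} \right)}\right)^{2} = \left(39 + \left(-2 + 5\right)\right)^{2} = \left(39 + 3\right)^{2} = 42^{2} = 1764$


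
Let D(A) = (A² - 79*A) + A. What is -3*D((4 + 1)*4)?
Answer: 3480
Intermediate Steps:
D(A) = A² - 78*A
-3*D((4 + 1)*4) = -3*(4 + 1)*4*(-78 + (4 + 1)*4) = -3*5*4*(-78 + 5*4) = -60*(-78 + 20) = -60*(-58) = -3*(-1160) = 3480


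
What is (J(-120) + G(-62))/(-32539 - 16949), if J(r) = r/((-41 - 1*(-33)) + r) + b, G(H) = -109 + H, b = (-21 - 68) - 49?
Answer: 1643/263936 ≈ 0.0062250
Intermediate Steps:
b = -138 (b = -89 - 49 = -138)
J(r) = -138 + r/(-8 + r) (J(r) = r/((-41 - 1*(-33)) + r) - 138 = r/((-41 + 33) + r) - 138 = r/(-8 + r) - 138 = -138 + r/(-8 + r))
(J(-120) + G(-62))/(-32539 - 16949) = ((1104 - 137*(-120))/(-8 - 120) + (-109 - 62))/(-32539 - 16949) = ((1104 + 16440)/(-128) - 171)/(-49488) = (-1/128*17544 - 171)*(-1/49488) = (-2193/16 - 171)*(-1/49488) = -4929/16*(-1/49488) = 1643/263936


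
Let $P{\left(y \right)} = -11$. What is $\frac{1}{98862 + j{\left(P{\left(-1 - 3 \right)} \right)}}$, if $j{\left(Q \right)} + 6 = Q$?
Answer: $\frac{1}{98845} \approx 1.0117 \cdot 10^{-5}$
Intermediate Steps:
$j{\left(Q \right)} = -6 + Q$
$\frac{1}{98862 + j{\left(P{\left(-1 - 3 \right)} \right)}} = \frac{1}{98862 - 17} = \frac{1}{98845}$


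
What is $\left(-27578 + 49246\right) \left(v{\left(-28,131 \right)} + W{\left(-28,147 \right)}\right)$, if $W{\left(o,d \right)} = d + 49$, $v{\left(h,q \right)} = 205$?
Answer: $8688868$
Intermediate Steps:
$W{\left(o,d \right)} = 49 + d$
$\left(-27578 + 49246\right) \left(v{\left(-28,131 \right)} + W{\left(-28,147 \right)}\right) = \left(-27578 + 49246\right) \left(205 + \left(49 + 147\right)\right) = 21668 \left(205 + 196\right) = 21668 \cdot 401 = 8688868$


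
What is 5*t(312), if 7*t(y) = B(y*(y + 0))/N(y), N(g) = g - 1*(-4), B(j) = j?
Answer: 121680/553 ≈ 220.04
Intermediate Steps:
N(g) = 4 + g (N(g) = g + 4 = 4 + g)
t(y) = y**2/(7*(4 + y)) (t(y) = ((y*(y + 0))/(4 + y))/7 = ((y*y)/(4 + y))/7 = (y**2/(4 + y))/7 = y**2/(7*(4 + y)))
5*t(312) = 5*((1/7)*312**2/(4 + 312)) = 5*((1/7)*97344/316) = 5*((1/7)*97344*(1/316)) = 5*(24336/553) = 121680/553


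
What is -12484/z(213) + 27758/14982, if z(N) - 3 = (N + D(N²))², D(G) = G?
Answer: 3204062743821/1729354553773 ≈ 1.8528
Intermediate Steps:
z(N) = 3 + (N + N²)²
-12484/z(213) + 27758/14982 = -12484/(3 + 213²*(1 + 213)²) + 27758/14982 = -12484/(3 + 45369*214²) + 27758*(1/14982) = -12484/(3 + 45369*45796) + 13879/7491 = -12484/(3 + 2077718724) + 13879/7491 = -12484/2077718727 + 13879/7491 = 3204062743821/1729354553773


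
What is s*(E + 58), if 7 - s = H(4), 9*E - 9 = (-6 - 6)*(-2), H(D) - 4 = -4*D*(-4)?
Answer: -11285/3 ≈ -3761.7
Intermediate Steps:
H(D) = 4 + 16*D (H(D) = 4 - 4*D*(-4) = 4 + 16*D)
E = 11/3 (E = 1 + ((-6 - 6)*(-2))/9 = 1 + (-12*(-2))/9 = 1 + (1/9)*24 = 1 + 8/3 = 11/3 ≈ 3.6667)
s = -61 (s = 7 - (4 + 16*4) = 7 - (4 + 64) = 7 - 1*68 = 7 - 68 = -61)
s*(E + 58) = -61*(11/3 + 58) = -61*185/3 = -11285/3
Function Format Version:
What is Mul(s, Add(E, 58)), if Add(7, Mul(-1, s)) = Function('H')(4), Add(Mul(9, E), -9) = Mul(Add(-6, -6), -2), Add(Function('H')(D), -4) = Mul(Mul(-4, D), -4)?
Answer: Rational(-11285, 3) ≈ -3761.7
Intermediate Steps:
Function('H')(D) = Add(4, Mul(16, D)) (Function('H')(D) = Add(4, Mul(Mul(-4, D), -4)) = Add(4, Mul(16, D)))
E = Rational(11, 3) (E = Add(1, Mul(Rational(1, 9), Mul(Add(-6, -6), -2))) = Add(1, Mul(Rational(1, 9), Mul(-12, -2))) = Add(1, Mul(Rational(1, 9), 24)) = Add(1, Rational(8, 3)) = Rational(11, 3) ≈ 3.6667)
s = -61 (s = Add(7, Mul(-1, Add(4, Mul(16, 4)))) = Add(7, Mul(-1, Add(4, 64))) = Add(7, Mul(-1, 68)) = Add(7, -68) = -61)
Mul(s, Add(E, 58)) = Mul(-61, Add(Rational(11, 3), 58)) = Mul(-61, Rational(185, 3)) = Rational(-11285, 3)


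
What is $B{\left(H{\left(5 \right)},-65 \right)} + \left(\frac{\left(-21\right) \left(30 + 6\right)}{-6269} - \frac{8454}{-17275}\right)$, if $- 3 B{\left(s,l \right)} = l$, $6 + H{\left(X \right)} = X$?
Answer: $\frac{7237477453}{324890925} \approx 22.277$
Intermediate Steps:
$H{\left(X \right)} = -6 + X$
$B{\left(s,l \right)} = - \frac{l}{3}$
$B{\left(H{\left(5 \right)},-65 \right)} + \left(\frac{\left(-21\right) \left(30 + 6\right)}{-6269} - \frac{8454}{-17275}\right) = \left(- \frac{1}{3}\right) \left(-65\right) + \left(\frac{\left(-21\right) \left(30 + 6\right)}{-6269} - \frac{8454}{-17275}\right) = \frac{65}{3} + \left(\left(-21\right) 36 \left(- \frac{1}{6269}\right) - - \frac{8454}{17275}\right) = \frac{65}{3} + \left(\left(-756\right) \left(- \frac{1}{6269}\right) + \frac{8454}{17275}\right) = \frac{65}{3} + \left(\frac{756}{6269} + \frac{8454}{17275}\right) = \frac{65}{3} + \frac{66058026}{108296975} = \frac{7237477453}{324890925}$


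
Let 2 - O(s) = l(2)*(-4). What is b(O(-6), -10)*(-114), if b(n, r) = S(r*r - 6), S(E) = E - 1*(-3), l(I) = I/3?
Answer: -11058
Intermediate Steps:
l(I) = I/3 (l(I) = I*(1/3) = I/3)
O(s) = 14/3 (O(s) = 2 - (1/3)*2*(-4) = 2 - 2*(-4)/3 = 2 - 1*(-8/3) = 2 + 8/3 = 14/3)
S(E) = 3 + E (S(E) = E + 3 = 3 + E)
b(n, r) = -3 + r**2 (b(n, r) = 3 + (r*r - 6) = 3 + (r**2 - 6) = 3 + (-6 + r**2) = -3 + r**2)
b(O(-6), -10)*(-114) = (-3 + (-10)**2)*(-114) = (-3 + 100)*(-114) = 97*(-114) = -11058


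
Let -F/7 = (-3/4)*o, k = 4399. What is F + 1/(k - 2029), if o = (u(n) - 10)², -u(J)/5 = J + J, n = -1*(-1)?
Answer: 4977001/2370 ≈ 2100.0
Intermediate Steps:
n = 1
u(J) = -10*J (u(J) = -5*(J + J) = -10*J)
o = 400 (o = (-10*1 - 10)² = (-10 - 10)² = (-20)² = 400)
F = 2100 (F = -7*(-3/4)*400 = -7*(-3*¼)*400 = -(-21)*400/4 = -7*(-300) = 2100)
F + 1/(k - 2029) = 2100 + 1/(4399 - 2029) = 2100 + 1/2370 = 4977001/2370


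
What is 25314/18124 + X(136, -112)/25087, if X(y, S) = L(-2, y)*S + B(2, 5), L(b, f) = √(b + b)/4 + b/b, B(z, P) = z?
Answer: 316529339/227338394 - 56*I/25087 ≈ 1.3923 - 0.0022322*I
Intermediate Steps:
L(b, f) = 1 + √2*√b/4 (L(b, f) = √(2*b)*(¼) + 1 = (√2*√b)*(¼) + 1 = √2*√b/4 + 1 = 1 + √2*√b/4)
X(y, S) = 2 + S*(1 + I/2) (X(y, S) = (1 + √2*√(-2)/4)*S + 2 = (1 + √2*(I*√2)/4)*S + 2 = (1 + I/2)*S + 2 = S*(1 + I/2) + 2 = 2 + S*(1 + I/2))
25314/18124 + X(136, -112)/25087 = 25314/18124 + (2 + (½)*(-112)*(2 + I))/25087 = 25314*(1/18124) + (2 + (-112 - 56*I))*(1/25087) = 12657/9062 + (-110 - 56*I)*(1/25087) = 12657/9062 + (-110/25087 - 56*I/25087) = 316529339/227338394 - 56*I/25087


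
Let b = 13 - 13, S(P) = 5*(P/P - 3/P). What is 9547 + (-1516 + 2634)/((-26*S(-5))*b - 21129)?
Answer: 201717445/21129 ≈ 9547.0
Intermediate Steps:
S(P) = 5 - 15/P (S(P) = 5*(1 - 3/P) = 5 - 15/P)
b = 0
9547 + (-1516 + 2634)/((-26*S(-5))*b - 21129) = 9547 + (-1516 + 2634)/(-26*(5 - 15/(-5))*0 - 21129) = 9547 + 1118/(-26*(5 - 15*(-⅕))*0 - 21129) = 9547 + 1118/(-26*(5 + 3)*0 - 21129) = 9547 + 1118/(-26*8*0 - 21129) = 9547 + 1118/(-208*0 - 21129) = 9547 + 1118/(0 - 21129) = 9547 + 1118/(-21129) = 9547 + 1118*(-1/21129) = 9547 - 1118/21129 = 201717445/21129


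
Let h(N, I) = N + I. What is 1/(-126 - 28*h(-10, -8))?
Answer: 1/378 ≈ 0.0026455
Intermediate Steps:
h(N, I) = I + N
1/(-126 - 28*h(-10, -8)) = 1/(-126 - 28*(-8 - 10)) = 1/(-126 - 28*(-18)) = 1/(-126 + 504) = 1/378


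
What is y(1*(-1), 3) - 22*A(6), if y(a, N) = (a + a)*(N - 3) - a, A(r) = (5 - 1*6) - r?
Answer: 155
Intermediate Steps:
A(r) = -1 - r (A(r) = (5 - 6) - r = -1 - r)
y(a, N) = -a + 2*a*(-3 + N) (y(a, N) = (2*a)*(-3 + N) - a = 2*a*(-3 + N) - a = -a + 2*a*(-3 + N))
y(1*(-1), 3) - 22*A(6) = (1*(-1))*(-7 + 2*3) - 22*(-1 - 1*6) = -(-7 + 6) - 22*(-1 - 6) = -1*(-1) - 22*(-7) = 1 + 154 = 155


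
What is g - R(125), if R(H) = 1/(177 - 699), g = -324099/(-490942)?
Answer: 42417655/64067931 ≈ 0.66207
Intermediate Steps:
g = 324099/490942 (g = -324099*(-1/490942) = 324099/490942 ≈ 0.66016)
R(H) = -1/522 (R(H) = 1/(-522) = -1/522)
g - R(125) = 324099/490942 - 1*(-1/522) = 324099/490942 + 1/522 = 42417655/64067931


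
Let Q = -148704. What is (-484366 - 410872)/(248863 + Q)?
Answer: -895238/100159 ≈ -8.9382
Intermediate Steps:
(-484366 - 410872)/(248863 + Q) = (-484366 - 410872)/(248863 - 148704) = -895238/100159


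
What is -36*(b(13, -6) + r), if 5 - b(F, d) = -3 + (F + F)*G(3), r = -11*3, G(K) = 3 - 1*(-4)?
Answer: 7452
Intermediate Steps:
G(K) = 7 (G(K) = 3 + 4 = 7)
r = -33
b(F, d) = 8 - 14*F (b(F, d) = 5 - (-3 + (F + F)*7) = 5 - (-3 + (2*F)*7) = 5 - (-3 + 14*F) = 5 + (3 - 14*F) = 8 - 14*F)
-36*(b(13, -6) + r) = -36*((8 - 14*13) - 33) = -36*((8 - 182) - 33) = -36*(-174 - 33) = -36*(-207) = 7452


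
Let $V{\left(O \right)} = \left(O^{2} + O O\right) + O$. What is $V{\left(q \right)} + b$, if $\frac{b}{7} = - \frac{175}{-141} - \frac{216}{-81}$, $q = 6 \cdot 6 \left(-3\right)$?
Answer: $\frac{3277877}{141} \approx 23247.0$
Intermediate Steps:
$q = -108$ ($q = 36 \left(-3\right) = -108$)
$b = \frac{3857}{141}$ ($b = 7 \left(- \frac{175}{-141} - \frac{216}{-81}\right) = 7 \left(\left(-175\right) \left(- \frac{1}{141}\right) - - \frac{8}{3}\right) = 7 \left(\frac{175}{141} + \frac{8}{3}\right) = 7 \cdot \frac{551}{141} = \frac{3857}{141} \approx 27.355$)
$V{\left(O \right)} = O + 2 O^{2}$ ($V{\left(O \right)} = \left(O^{2} + O^{2}\right) + O = 2 O^{2} + O = O + 2 O^{2}$)
$V{\left(q \right)} + b = - 108 \left(1 + 2 \left(-108\right)\right) + \frac{3857}{141} = - 108 \left(1 - 216\right) + \frac{3857}{141} = \left(-108\right) \left(-215\right) + \frac{3857}{141} = 23220 + \frac{3857}{141} = \frac{3277877}{141}$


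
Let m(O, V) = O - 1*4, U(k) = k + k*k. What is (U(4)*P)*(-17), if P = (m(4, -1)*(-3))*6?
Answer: 0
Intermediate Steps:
U(k) = k + k²
m(O, V) = -4 + O (m(O, V) = O - 4 = -4 + O)
P = 0 (P = ((-4 + 4)*(-3))*6 = (0*(-3))*6 = 0*6 = 0)
(U(4)*P)*(-17) = ((4*(1 + 4))*0)*(-17) = ((4*5)*0)*(-17) = (20*0)*(-17) = 0*(-17) = 0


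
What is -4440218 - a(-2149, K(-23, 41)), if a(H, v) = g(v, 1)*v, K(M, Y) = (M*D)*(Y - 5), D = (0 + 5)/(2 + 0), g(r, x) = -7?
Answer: -4454708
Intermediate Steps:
D = 5/2 ≈ 2.5000
K(M, Y) = 5*M*(-5 + Y)/2 (K(M, Y) = (M*(5/2))*(Y - 5) = (5*M/2)*(-5 + Y) = 5*M*(-5 + Y)/2)
a(H, v) = -7*v
-4440218 - a(-2149, K(-23, 41)) = -4440218 - (-7)*(5/2)*(-23)*(-5 + 41) = -4440218 - (-7)*(5/2)*(-23)*36 = -4440218 - (-7)*(-2070) = -4440218 - 1*14490 = -4440218 - 14490 = -4454708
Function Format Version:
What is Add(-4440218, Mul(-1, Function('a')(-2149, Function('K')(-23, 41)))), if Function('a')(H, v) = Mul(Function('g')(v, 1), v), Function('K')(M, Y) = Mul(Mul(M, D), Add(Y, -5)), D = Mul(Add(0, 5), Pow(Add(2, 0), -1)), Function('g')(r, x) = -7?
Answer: -4454708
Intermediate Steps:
D = Rational(5, 2) (D = Mul(5, Pow(2, -1)) = Mul(5, Rational(1, 2)) = Rational(5, 2) ≈ 2.5000)
Function('K')(M, Y) = Mul(Rational(5, 2), M, Add(-5, Y)) (Function('K')(M, Y) = Mul(Mul(M, Rational(5, 2)), Add(Y, -5)) = Mul(Mul(Rational(5, 2), M), Add(-5, Y)) = Mul(Rational(5, 2), M, Add(-5, Y)))
Function('a')(H, v) = Mul(-7, v)
Add(-4440218, Mul(-1, Function('a')(-2149, Function('K')(-23, 41)))) = Add(-4440218, Mul(-1, Mul(-7, Mul(Rational(5, 2), -23, Add(-5, 41))))) = Add(-4440218, Mul(-1, Mul(-7, Mul(Rational(5, 2), -23, 36)))) = Add(-4440218, Mul(-1, Mul(-7, -2070))) = Add(-4440218, Mul(-1, 14490)) = Add(-4440218, -14490) = -4454708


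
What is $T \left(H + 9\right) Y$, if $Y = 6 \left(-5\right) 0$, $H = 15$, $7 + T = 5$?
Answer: $0$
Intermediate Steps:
$T = -2$ ($T = -7 + 5 = -2$)
$Y = 0$ ($Y = \left(-30\right) 0 = 0$)
$T \left(H + 9\right) Y = - 2 \left(15 + 9\right) 0 = \left(-2\right) 24 \cdot 0 = \left(-48\right) 0 = 0$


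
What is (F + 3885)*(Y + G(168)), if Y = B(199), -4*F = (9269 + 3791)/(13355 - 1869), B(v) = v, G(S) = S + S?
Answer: 23871617075/11486 ≈ 2.0783e+6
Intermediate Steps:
G(S) = 2*S
F = -3265/11486 (F = -(9269 + 3791)/(4*(13355 - 1869)) = -3265/11486 ≈ -0.28426)
Y = 199
(F + 3885)*(Y + G(168)) = (-3265/11486 + 3885)*(199 + 2*168) = 44619845*(199 + 336)/11486 = (44619845/11486)*535 = 23871617075/11486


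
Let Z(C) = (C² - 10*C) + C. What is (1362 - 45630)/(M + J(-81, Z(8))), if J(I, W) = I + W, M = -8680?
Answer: 14756/2923 ≈ 5.0482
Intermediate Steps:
Z(C) = C² - 9*C
(1362 - 45630)/(M + J(-81, Z(8))) = (1362 - 45630)/(-8680 + (-81 + 8*(-9 + 8))) = -44268/(-8680 + (-81 + 8*(-1))) = -44268/(-8680 + (-81 - 8)) = -44268/(-8680 - 89) = -44268/(-8769) = -44268*(-1/8769) = 14756/2923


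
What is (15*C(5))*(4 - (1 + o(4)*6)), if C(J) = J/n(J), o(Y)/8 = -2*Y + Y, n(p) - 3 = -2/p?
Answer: 5625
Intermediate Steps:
n(p) = 3 - 2/p
o(Y) = -8*Y (o(Y) = 8*(-2*Y + Y) = 8*(-Y) = -8*Y)
C(J) = J/(3 - 2/J)
(15*C(5))*(4 - (1 + o(4)*6)) = (15*(5**2/(-2 + 3*5)))*(4 - (1 - 8*4*6)) = (15*(25/(-2 + 15)))*(4 - (1 - 32*6)) = (15*(25/13))*(4 - (1 - 192)) = (15*(25*(1/13)))*(4 - 1*(-191)) = (15*(25/13))*(4 + 191) = (375/13)*195 = 5625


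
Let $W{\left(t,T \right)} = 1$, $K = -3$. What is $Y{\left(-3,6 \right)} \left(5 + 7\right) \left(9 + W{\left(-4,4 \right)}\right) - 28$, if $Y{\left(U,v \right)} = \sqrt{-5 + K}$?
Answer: $-28 + 240 i \sqrt{2} \approx -28.0 + 339.41 i$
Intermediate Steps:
$Y{\left(U,v \right)} = 2 i \sqrt{2}$ ($Y{\left(U,v \right)} = \sqrt{-5 - 3} = \sqrt{-8} = 2 i \sqrt{2}$)
$Y{\left(-3,6 \right)} \left(5 + 7\right) \left(9 + W{\left(-4,4 \right)}\right) - 28 = 2 i \sqrt{2} \left(5 + 7\right) \left(9 + 1\right) - 28 = 2 i \sqrt{2} \cdot 12 \cdot 10 - 28 = 2 i \sqrt{2} \cdot 120 - 28 = 240 i \sqrt{2} - 28 = -28 + 240 i \sqrt{2}$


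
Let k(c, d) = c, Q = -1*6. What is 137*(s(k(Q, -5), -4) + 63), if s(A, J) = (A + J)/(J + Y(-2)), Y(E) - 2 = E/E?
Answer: 10001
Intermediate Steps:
Q = -6
Y(E) = 3 (Y(E) = 2 + E/E = 2 + 1 = 3)
s(A, J) = (A + J)/(3 + J) (s(A, J) = (A + J)/(J + 3) = (A + J)/(3 + J))
137*(s(k(Q, -5), -4) + 63) = 137*((-6 - 4)/(3 - 4) + 63) = 137*(-10/(-1) + 63) = 137*(-1*(-10) + 63) = 137*(10 + 63) = 137*73 = 10001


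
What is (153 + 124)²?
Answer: 76729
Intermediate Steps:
(153 + 124)² = 277² = 76729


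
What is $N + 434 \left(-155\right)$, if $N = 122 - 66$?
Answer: $-67214$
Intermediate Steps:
$N = 56$ ($N = 122 - 66 = 56$)
$N + 434 \left(-155\right) = 56 + 434 \left(-155\right) = 56 - 67270 = -67214$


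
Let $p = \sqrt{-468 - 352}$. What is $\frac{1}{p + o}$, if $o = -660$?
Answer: $- \frac{33}{21821} - \frac{i \sqrt{205}}{218210} \approx -0.0015123 - 6.5615 \cdot 10^{-5} i$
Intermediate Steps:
$p = 2 i \sqrt{205}$ ($p = \sqrt{-820} = 2 i \sqrt{205} \approx 28.636 i$)
$\frac{1}{p + o} = \frac{1}{2 i \sqrt{205} - 660} = \frac{1}{-660 + 2 i \sqrt{205}}$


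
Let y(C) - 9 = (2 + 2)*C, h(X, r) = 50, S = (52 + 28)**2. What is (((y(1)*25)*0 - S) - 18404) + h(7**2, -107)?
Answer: -24754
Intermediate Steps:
S = 6400 (S = 80**2 = 6400)
y(C) = 9 + 4*C (y(C) = 9 + (2 + 2)*C = 9 + 4*C)
(((y(1)*25)*0 - S) - 18404) + h(7**2, -107) = ((((9 + 4*1)*25)*0 - 1*6400) - 18404) + 50 = ((((9 + 4)*25)*0 - 6400) - 18404) + 50 = (((13*25)*0 - 6400) - 18404) + 50 = ((325*0 - 6400) - 18404) + 50 = ((0 - 6400) - 18404) + 50 = (-6400 - 18404) + 50 = -24804 + 50 = -24754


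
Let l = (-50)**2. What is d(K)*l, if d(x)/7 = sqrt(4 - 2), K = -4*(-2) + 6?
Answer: 17500*sqrt(2) ≈ 24749.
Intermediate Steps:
K = 14 (K = 8 + 6 = 14)
d(x) = 7*sqrt(2) (d(x) = 7*sqrt(4 - 2) = 7*sqrt(2))
l = 2500
d(K)*l = (7*sqrt(2))*2500 = 17500*sqrt(2)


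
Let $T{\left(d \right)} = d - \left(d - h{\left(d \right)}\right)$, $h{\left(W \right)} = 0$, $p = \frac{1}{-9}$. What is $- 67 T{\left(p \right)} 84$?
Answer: $0$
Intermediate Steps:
$p = - \frac{1}{9} \approx -0.11111$
$T{\left(d \right)} = 0$ ($T{\left(d \right)} = d + \left(0 - d\right) = d - d = 0$)
$- 67 T{\left(p \right)} 84 = \left(-67\right) 0 \cdot 84 = 0 \cdot 84 = 0$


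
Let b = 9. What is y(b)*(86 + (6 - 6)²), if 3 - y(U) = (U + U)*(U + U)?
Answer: -27606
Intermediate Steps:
y(U) = 3 - 4*U² (y(U) = 3 - (U + U)*(U + U) = 3 - 2*U*2*U = 3 - 4*U²)
y(b)*(86 + (6 - 6)²) = (3 - 4*9²)*(86 + (6 - 6)²) = (3 - 4*81)*(86 + 0²) = (3 - 324)*(86 + 0) = -321*86 = -27606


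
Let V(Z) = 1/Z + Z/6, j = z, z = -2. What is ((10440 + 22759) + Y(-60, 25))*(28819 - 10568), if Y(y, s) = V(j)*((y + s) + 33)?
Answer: 1817836102/3 ≈ 6.0595e+8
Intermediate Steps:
j = -2
V(Z) = 1/Z + Z/6 (V(Z) = 1/Z + Z*(⅙) = 1/Z + Z/6)
Y(y, s) = -55/2 - 5*s/6 - 5*y/6 (Y(y, s) = (1/(-2) + (⅙)*(-2))*((y + s) + 33) = (-½ - ⅓)*((s + y) + 33) = -5*(33 + s + y)/6 = -55/2 - 5*s/6 - 5*y/6)
((10440 + 22759) + Y(-60, 25))*(28819 - 10568) = ((10440 + 22759) + (-55/2 - ⅚*25 - ⅚*(-60)))*(28819 - 10568) = (33199 + (-55/2 - 125/6 + 50))*18251 = (33199 + 5/3)*18251 = (99602/3)*18251 = 1817836102/3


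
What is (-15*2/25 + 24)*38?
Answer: 4332/5 ≈ 866.40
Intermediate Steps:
(-15*2/25 + 24)*38 = (-30*1/25 + 24)*38 = (-6/5 + 24)*38 = (114/5)*38 = 4332/5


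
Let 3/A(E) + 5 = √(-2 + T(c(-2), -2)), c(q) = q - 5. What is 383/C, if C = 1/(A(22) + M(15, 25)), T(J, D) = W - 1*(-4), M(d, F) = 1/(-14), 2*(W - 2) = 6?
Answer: -7277/21 - 383*√7/6 ≈ -515.41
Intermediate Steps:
W = 5 (W = 2 + (½)*6 = 2 + 3 = 5)
M(d, F) = -1/14
c(q) = -5 + q
T(J, D) = 9 (T(J, D) = 5 - 1*(-4) = 5 + 4 = 9)
A(E) = 3/(-5 + √7) (A(E) = 3/(-5 + √(-2 + 9)) = 3/(-5 + √7))
C = 1/(-19/21 - √7/6) (C = 1/((-⅚ - √7/6) - 1/14) = 1/(-19/21 - √7/6) ≈ -0.74310)
383/C = 383/(-532/367 + 98*√7/367)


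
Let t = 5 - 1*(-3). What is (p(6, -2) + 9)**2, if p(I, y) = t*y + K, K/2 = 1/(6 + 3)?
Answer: 3721/81 ≈ 45.938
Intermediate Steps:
t = 8 (t = 5 + 3 = 8)
K = 2/9 (K = 2/(6 + 3) = 2/9 ≈ 0.22222)
p(I, y) = 2/9 + 8*y (p(I, y) = 8*y + 2/9 = 2/9 + 8*y)
(p(6, -2) + 9)**2 = ((2/9 + 8*(-2)) + 9)**2 = ((2/9 - 16) + 9)**2 = (-142/9 + 9)**2 = (-61/9)**2 = 3721/81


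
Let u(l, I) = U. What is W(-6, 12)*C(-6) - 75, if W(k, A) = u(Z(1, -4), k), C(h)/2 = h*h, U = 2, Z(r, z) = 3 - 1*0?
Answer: 69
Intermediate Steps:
Z(r, z) = 3 (Z(r, z) = 3 + 0 = 3)
C(h) = 2*h² (C(h) = 2*(h*h) = 2*h²)
u(l, I) = 2
W(k, A) = 2
W(-6, 12)*C(-6) - 75 = 2*(2*(-6)²) - 75 = 2*(2*36) - 75 = 2*72 - 75 = 144 - 75 = 69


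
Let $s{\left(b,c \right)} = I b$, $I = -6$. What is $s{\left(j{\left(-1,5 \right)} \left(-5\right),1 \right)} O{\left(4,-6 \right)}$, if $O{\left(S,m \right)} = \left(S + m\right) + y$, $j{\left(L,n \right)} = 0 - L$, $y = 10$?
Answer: $240$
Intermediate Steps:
$j{\left(L,n \right)} = - L$
$O{\left(S,m \right)} = 10 + S + m$ ($O{\left(S,m \right)} = \left(S + m\right) + 10 = 10 + S + m$)
$s{\left(b,c \right)} = - 6 b$
$s{\left(j{\left(-1,5 \right)} \left(-5\right),1 \right)} O{\left(4,-6 \right)} = - 6 \left(-1\right) \left(-1\right) \left(-5\right) \left(10 + 4 - 6\right) = - 6 \cdot 1 \left(-5\right) 8 = \left(-6\right) \left(-5\right) 8 = 30 \cdot 8 = 240$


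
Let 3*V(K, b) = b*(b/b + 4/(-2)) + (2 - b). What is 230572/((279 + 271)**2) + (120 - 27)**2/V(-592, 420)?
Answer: -1913937041/63373750 ≈ -30.201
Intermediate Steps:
V(K, b) = 2/3 - 2*b/3 (V(K, b) = (b*(b/b + 4/(-2)) + (2 - b))/3 = (b*(1 + 4*(-1/2)) + (2 - b))/3 = (b*(1 - 2) + (2 - b))/3 = (b*(-1) + (2 - b))/3 = (-b + (2 - b))/3 = (2 - 2*b)/3 = 2/3 - 2*b/3)
230572/((279 + 271)**2) + (120 - 27)**2/V(-592, 420) = 230572/((279 + 271)**2) + (120 - 27)**2/(2/3 - 2/3*420) = 230572/(550**2) + 93**2/(2/3 - 280) = 230572/302500 + 8649/(-838/3) = 230572*(1/302500) + 8649*(-3/838) = 57643/75625 - 25947/838 = -1913937041/63373750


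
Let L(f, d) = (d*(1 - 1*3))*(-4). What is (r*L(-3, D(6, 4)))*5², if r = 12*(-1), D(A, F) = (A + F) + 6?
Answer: -38400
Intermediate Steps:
D(A, F) = 6 + A + F
r = -12
L(f, d) = 8*d (L(f, d) = (d*(1 - 3))*(-4) = (d*(-2))*(-4) = -2*d*(-4) = 8*d)
(r*L(-3, D(6, 4)))*5² = -96*(6 + 6 + 4)*5² = -96*16*25 = -12*128*25 = -1536*25 = -38400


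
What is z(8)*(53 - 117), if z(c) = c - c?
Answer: 0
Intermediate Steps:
z(c) = 0
z(8)*(53 - 117) = 0*(53 - 117) = 0*(-64) = 0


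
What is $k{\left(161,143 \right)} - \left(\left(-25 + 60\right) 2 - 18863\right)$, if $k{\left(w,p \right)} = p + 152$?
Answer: $19088$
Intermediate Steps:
$k{\left(w,p \right)} = 152 + p$
$k{\left(161,143 \right)} - \left(\left(-25 + 60\right) 2 - 18863\right) = \left(152 + 143\right) - \left(\left(-25 + 60\right) 2 - 18863\right) = 295 - \left(35 \cdot 2 - 18863\right) = 295 - \left(70 - 18863\right) = 295 - -18793 = 295 + 18793 = 19088$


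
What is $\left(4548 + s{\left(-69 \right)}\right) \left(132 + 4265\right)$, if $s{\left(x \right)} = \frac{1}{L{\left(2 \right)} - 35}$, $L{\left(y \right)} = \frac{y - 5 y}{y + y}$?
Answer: $\frac{739905175}{37} \approx 1.9997 \cdot 10^{7}$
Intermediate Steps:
$L{\left(y \right)} = -2$ ($L{\left(y \right)} = \frac{\left(-4\right) y}{2 y} = - 4 y \frac{1}{2 y} = -2$)
$s{\left(x \right)} = - \frac{1}{37}$ ($s{\left(x \right)} = \frac{1}{-2 - 35} = \frac{1}{-37} = - \frac{1}{37}$)
$\left(4548 + s{\left(-69 \right)}\right) \left(132 + 4265\right) = \left(4548 - \frac{1}{37}\right) \left(132 + 4265\right) = \frac{168275}{37} \cdot 4397 = \frac{739905175}{37}$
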